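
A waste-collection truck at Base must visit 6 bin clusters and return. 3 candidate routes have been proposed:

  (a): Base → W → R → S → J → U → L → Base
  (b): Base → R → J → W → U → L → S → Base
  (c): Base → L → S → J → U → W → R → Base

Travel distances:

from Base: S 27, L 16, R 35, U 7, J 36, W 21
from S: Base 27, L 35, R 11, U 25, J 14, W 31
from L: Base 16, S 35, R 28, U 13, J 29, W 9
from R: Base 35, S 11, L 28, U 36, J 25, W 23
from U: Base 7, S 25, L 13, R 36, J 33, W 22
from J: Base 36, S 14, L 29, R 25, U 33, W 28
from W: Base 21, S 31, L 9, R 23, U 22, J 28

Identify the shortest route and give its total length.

(a): 21 + 23 + 11 + 14 + 33 + 13 + 16 = 131
(b): 35 + 25 + 28 + 22 + 13 + 35 + 27 = 185
(c): 16 + 35 + 14 + 33 + 22 + 23 + 35 = 178

131 — (a) is the shortest.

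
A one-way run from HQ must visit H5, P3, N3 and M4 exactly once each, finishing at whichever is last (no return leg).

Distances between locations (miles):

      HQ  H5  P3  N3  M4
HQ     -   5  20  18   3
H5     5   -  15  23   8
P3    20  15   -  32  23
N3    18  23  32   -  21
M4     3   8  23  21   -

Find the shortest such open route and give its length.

Shortest open route: 58 miles.

There are 4! = 24 possible orderings.
HQ → H5 → P3 → N3 → M4: 5+15+32+21 = 73
HQ → H5 → P3 → M4 → N3: 5+15+23+21 = 64
HQ → H5 → N3 → P3 → M4: 5+23+32+23 = 83
HQ → H5 → N3 → M4 → P3: 5+23+21+23 = 72
HQ → H5 → M4 → P3 → N3: 5+8+23+32 = 68
HQ → H5 → M4 → N3 → P3: 5+8+21+32 = 66
HQ → P3 → H5 → N3 → M4: 20+15+23+21 = 79
HQ → P3 → H5 → M4 → N3: 20+15+8+21 = 64
HQ → P3 → N3 → H5 → M4: 20+32+23+8 = 83
HQ → P3 → N3 → M4 → H5: 20+32+21+8 = 81
HQ → P3 → M4 → H5 → N3: 20+23+8+23 = 74
HQ → P3 → M4 → N3 → H5: 20+23+21+23 = 87
HQ → N3 → H5 → P3 → M4: 18+23+15+23 = 79
HQ → N3 → H5 → M4 → P3: 18+23+8+23 = 72
… (10 more)
HQ → M4 → H5 → P3 → N3: 3+8+15+32 = 58  ← best
The minimum is 58.
One shortest path: HQ → M4 → H5 → P3 → N3.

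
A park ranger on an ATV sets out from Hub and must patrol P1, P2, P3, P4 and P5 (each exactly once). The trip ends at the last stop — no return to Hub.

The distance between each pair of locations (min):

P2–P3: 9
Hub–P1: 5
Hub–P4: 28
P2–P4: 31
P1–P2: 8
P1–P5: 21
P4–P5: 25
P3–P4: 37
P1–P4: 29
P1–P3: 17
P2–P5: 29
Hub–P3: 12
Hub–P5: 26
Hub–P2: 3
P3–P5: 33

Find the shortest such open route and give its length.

75 min — the minimum one-way total.

There are 5! = 120 possible orderings.
Hub→P1→P2→P3→P4→P5: 5+8+9+37+25 = 84
Hub→P1→P2→P3→P5→P4: 5+8+9+33+25 = 80
Hub→P1→P2→P4→P3→P5: 5+8+31+37+33 = 114
Hub→P1→P2→P4→P5→P3: 5+8+31+25+33 = 102
Hub→P1→P2→P5→P3→P4: 5+8+29+33+37 = 112
Hub→P1→P2→P5→P4→P3: 5+8+29+25+37 = 104
Hub→P1→P3→P2→P4→P5: 5+17+9+31+25 = 87
Hub→P1→P3→P2→P5→P4: 5+17+9+29+25 = 85
Hub→P1→P3→P4→P2→P5: 5+17+37+31+29 = 119
Hub→P1→P3→P4→P5→P2: 5+17+37+25+29 = 113
Hub→P1→P3→P5→P2→P4: 5+17+33+29+31 = 115
Hub→P1→P3→P5→P4→P2: 5+17+33+25+31 = 111
Hub→P1→P4→P2→P3→P5: 5+29+31+9+33 = 107
Hub→P1→P4→P2→P5→P3: 5+29+31+29+33 = 127
… (106 more)
Hub→P2→P3→P1→P5→P4: 3+9+17+21+25 = 75  ← best
The minimum is 75.
One shortest path: Hub → P2 → P3 → P1 → P5 → P4.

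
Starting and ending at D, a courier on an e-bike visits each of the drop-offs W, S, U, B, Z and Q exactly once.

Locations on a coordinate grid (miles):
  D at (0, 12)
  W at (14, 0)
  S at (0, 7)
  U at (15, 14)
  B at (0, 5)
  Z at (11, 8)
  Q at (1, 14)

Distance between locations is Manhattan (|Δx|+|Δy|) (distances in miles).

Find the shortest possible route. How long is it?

D → W → S → U → B → Z → Q → D: 26+21+22+24+14+16+3 = 126
D → W → S → U → B → Q → Z → D: 26+21+22+24+10+16+15 = 134
D → W → S → U → Z → B → Q → D: 26+21+22+10+14+10+3 = 106
D → W → S → U → Z → Q → B → D: 26+21+22+10+16+10+7 = 112
D → W → S → U → Q → B → Z → D: 26+21+22+14+10+14+15 = 122
D → W → S → U → Q → Z → B → D: 26+21+22+14+16+14+7 = 120
D → W → S → B → U → Z → Q → D: 26+21+2+24+10+16+3 = 102
D → W → S → B → U → Q → Z → D: 26+21+2+24+14+16+15 = 118
… (352 more)
D → S → B → W → Z → U → Q → D: 5+2+19+11+10+14+3 = 64  ← best
The minimum is 64.
One optimal route: D → S → B → W → Z → U → Q → D (or its reverse).

Shortest round trip = 64 miles.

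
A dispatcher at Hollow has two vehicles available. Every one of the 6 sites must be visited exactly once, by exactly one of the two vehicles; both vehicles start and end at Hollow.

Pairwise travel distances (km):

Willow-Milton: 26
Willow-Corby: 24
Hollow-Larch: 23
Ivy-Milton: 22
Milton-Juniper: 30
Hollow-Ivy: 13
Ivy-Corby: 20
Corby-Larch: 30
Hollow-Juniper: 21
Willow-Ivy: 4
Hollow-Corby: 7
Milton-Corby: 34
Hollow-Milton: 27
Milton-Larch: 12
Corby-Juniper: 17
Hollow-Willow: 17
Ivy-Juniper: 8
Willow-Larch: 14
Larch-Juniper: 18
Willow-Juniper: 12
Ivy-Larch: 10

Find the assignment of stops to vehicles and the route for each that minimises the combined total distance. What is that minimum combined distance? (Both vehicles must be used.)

100 km — the smallest possible combined total.

There are 2^5 − 1 = 31 ways to divide the 6 stops into two non-empty groups. For each, the best each vehicle can do is its own shortest tour through its group:
  {Willow} + {Ivy, Milton, Corby, Larch, Juniper}: 34 + 81 = 115
  {Ivy} + {Willow, Milton, Corby, Larch, Juniper}: 26 + 89 = 115
  {Willow, Ivy} + {Milton, Corby, Larch, Juniper}: 34 + 81 = 115
  {Milton} + {Willow, Ivy, Corby, Larch, Juniper}: 54 + 73 = 127
  {Willow, Milton} + {Ivy, Corby, Larch, Juniper}: 70 + 65 = 135
  {Ivy, Milton} + {Willow, Corby, Larch, Juniper}: 62 + 73 = 135
  … (31 splits in total)
  {Corby} + {Willow, Ivy, Milton, Larch, Juniper}: 14 + 86 = 100  ← best
Best: vehicle 1 Hollow → Corby → Hollow = 14; vehicle 2 Hollow → Willow → Ivy → Juniper → Larch → Milton → Hollow = 86; combined 100.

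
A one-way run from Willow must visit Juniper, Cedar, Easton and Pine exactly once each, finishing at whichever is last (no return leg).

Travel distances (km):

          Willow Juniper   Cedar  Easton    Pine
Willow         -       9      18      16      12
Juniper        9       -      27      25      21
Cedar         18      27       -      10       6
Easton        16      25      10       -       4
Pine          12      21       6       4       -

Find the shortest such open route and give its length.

There are 4! = 24 possible orderings.
Willow→Juniper→Cedar→Easton→Pine: 9+27+10+4 = 50
Willow→Juniper→Cedar→Pine→Easton: 9+27+6+4 = 46
Willow→Juniper→Easton→Cedar→Pine: 9+25+10+6 = 50
Willow→Juniper→Easton→Pine→Cedar: 9+25+4+6 = 44
Willow→Juniper→Pine→Cedar→Easton: 9+21+6+10 = 46
Willow→Juniper→Pine→Easton→Cedar: 9+21+4+10 = 44
Willow→Cedar→Juniper→Easton→Pine: 18+27+25+4 = 74
Willow→Cedar→Juniper→Pine→Easton: 18+27+21+4 = 70
Willow→Cedar→Easton→Juniper→Pine: 18+10+25+21 = 74
Willow→Cedar→Easton→Pine→Juniper: 18+10+4+21 = 53
Willow→Cedar→Pine→Juniper→Easton: 18+6+21+25 = 70
Willow→Cedar→Pine→Easton→Juniper: 18+6+4+25 = 53
Willow→Easton→Juniper→Cedar→Pine: 16+25+27+6 = 74
Willow→Easton→Juniper→Pine→Cedar: 16+25+21+6 = 68
… (10 more)
The minimum is 44.
One shortest path: Willow → Juniper → Easton → Pine → Cedar.

Shortest open route: 44 km.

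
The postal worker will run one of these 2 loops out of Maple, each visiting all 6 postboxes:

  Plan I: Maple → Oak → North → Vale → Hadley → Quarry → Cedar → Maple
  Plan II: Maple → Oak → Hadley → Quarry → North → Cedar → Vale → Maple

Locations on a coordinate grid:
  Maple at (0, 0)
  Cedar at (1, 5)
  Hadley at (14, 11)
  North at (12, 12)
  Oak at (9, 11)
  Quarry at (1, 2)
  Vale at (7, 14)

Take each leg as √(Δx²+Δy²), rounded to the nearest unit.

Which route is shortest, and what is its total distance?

Plan I: 14 + 3 + 5 + 8 + 16 + 3 + 5 = 54
Plan II: 14 + 5 + 16 + 15 + 13 + 11 + 16 = 90

54 — Plan I is the shortest.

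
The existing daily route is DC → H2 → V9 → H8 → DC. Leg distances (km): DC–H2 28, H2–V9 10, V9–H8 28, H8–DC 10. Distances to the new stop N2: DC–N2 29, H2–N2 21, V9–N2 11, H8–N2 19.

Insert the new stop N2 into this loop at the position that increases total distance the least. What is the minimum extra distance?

Insertion cost between consecutive stops i–j is d(i,N2) + d(N2,j) − d(i,j):
  between DC and H2: 29 + 21 − 28 = 22
  between H2 and V9: 21 + 11 − 10 = 22
  between V9 and H8: 11 + 19 − 28 = 2
  between H8 and DC: 19 + 29 − 10 = 38
Cheapest insertion is between V9 and H8, adding 2.
New total = 76 + 2 = 78.

Minimum extra distance: 2 km, inserting N2 between V9 and H8.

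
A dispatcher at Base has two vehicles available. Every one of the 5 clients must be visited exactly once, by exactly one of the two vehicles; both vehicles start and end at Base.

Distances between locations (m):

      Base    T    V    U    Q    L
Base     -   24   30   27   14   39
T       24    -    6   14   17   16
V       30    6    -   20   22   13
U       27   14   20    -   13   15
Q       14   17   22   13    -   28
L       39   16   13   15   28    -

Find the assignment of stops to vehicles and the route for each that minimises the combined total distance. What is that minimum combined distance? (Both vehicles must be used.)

Minimum combined distance: 113 m.

There are 2^4 − 1 = 15 ways to divide the 5 stops into two non-empty groups. For each, the best each vehicle can do is its own shortest tour through its group:
  {T} + {V, U, Q, L}: 48 + 85 = 133
  {V} + {T, U, Q, L}: 60 + 82 = 142
  {T, V} + {U, Q, L}: 60 + 81 = 141
  {U} + {T, V, Q, L}: 54 + 85 = 139
  {T, U} + {V, Q, L}: 65 + 85 = 150
  {V, U} + {T, Q, L}: 77 + 82 = 159
  … (15 splits in total)
  {Q} + {T, V, U, L}: 28 + 85 = 113  ← best
Best: vehicle 1 Base → Q → Base = 28; vehicle 2 Base → T → V → L → U → Base = 85; combined 113.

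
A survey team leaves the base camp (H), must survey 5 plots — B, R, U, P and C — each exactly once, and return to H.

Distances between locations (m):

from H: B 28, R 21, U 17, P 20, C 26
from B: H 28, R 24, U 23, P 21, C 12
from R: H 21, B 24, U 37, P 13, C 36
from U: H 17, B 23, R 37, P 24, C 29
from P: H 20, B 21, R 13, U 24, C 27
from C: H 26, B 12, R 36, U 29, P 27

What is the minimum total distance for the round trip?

Shortest round trip = 113 m.

H - B - R - U - P - C - H: 28+24+37+24+27+26 = 166
H - B - R - U - C - P - H: 28+24+37+29+27+20 = 165
H - B - R - P - U - C - H: 28+24+13+24+29+26 = 144
H - B - R - P - C - U - H: 28+24+13+27+29+17 = 138
H - B - R - C - U - P - H: 28+24+36+29+24+20 = 161
H - B - R - C - P - U - H: 28+24+36+27+24+17 = 156
H - B - U - R - P - C - H: 28+23+37+13+27+26 = 154
H - B - U - R - C - P - H: 28+23+37+36+27+20 = 171
H - B - U - P - R - C - H: 28+23+24+13+36+26 = 150
H - B - U - P - C - R - H: 28+23+24+27+36+21 = 159
H - B - U - C - R - P - H: 28+23+29+36+13+20 = 149
H - B - U - C - P - R - H: 28+23+29+27+13+21 = 141
H - B - P - R - U - C - H: 28+21+13+37+29+26 = 154
H - B - P - R - C - U - H: 28+21+13+36+29+17 = 144
… (46 more)
H - R - P - B - C - U - H: 21+13+21+12+29+17 = 113  ← best
The minimum is 113.
One optimal route: H → R → P → B → C → U → H (or its reverse).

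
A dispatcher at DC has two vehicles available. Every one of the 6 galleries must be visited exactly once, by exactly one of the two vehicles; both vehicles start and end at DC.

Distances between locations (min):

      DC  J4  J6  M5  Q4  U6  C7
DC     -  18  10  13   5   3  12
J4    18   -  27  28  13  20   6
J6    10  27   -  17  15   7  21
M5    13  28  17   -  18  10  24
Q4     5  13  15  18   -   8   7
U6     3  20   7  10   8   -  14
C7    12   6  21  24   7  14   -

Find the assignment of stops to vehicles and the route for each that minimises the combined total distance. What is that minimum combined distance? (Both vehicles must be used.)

Check every non-empty split of the stops between the two vehicles; for each half take its own optimal tour:
  {J4} + {J6, M5, Q4, U6, C7}: 36 + 63 = 99
  {J6} + {J4, M5, Q4, U6, C7}: 20 + 59 = 79
  {J4, J6} + {M5, Q4, U6, C7}: 55 + 49 = 104
  {M5} + {J4, J6, Q4, U6, C7}: 26 + 55 = 81
  {J4, M5} + {J6, Q4, U6, C7}: 59 + 43 = 102
  {J6, M5} + {J4, Q4, U6, C7}: 40 + 41 = 81
  … (31 splits in total)
  {J6, M5, U6} + {J4, Q4, C7}: 40 + 36 = 76  ← best
Best: vehicle 1 DC → J6 → M5 → U6 → DC = 40; vehicle 2 DC → J4 → C7 → Q4 → DC = 36; combined 76.

76 min — the smallest possible combined total.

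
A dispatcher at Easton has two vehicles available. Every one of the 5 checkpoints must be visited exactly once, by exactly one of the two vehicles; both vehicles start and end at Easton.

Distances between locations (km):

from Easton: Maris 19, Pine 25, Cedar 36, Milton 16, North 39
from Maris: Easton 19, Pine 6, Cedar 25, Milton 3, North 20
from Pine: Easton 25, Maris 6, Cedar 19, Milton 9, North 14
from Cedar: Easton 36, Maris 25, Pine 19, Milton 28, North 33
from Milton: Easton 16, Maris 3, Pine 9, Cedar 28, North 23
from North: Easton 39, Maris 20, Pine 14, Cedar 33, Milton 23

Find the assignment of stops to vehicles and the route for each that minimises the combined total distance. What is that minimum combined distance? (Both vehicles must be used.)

Minimum combined distance: 140 km.

Check every non-empty split of the stops between the two vehicles; for each half take its own optimal tour:
  {Maris} + {Pine, Cedar, Milton, North}: 38 + 108 = 146
  {Pine} + {Maris, Cedar, Milton, North}: 50 + 108 = 158
  {Maris, Pine} + {Cedar, Milton, North}: 50 + 108 = 158
  {Cedar} + {Maris, Pine, Milton, North}: 72 + 78 = 150
  {Maris, Cedar} + {Pine, Milton, North}: 80 + 78 = 158
  {Pine, Cedar} + {Maris, Milton, North}: 80 + 78 = 158
  … (15 splits in total)
  {Milton} + {Maris, Pine, Cedar, North}: 32 + 108 = 140  ← best
Best: vehicle 1 Easton → Milton → Easton = 32; vehicle 2 Easton → Maris → Pine → North → Cedar → Easton = 108; combined 140.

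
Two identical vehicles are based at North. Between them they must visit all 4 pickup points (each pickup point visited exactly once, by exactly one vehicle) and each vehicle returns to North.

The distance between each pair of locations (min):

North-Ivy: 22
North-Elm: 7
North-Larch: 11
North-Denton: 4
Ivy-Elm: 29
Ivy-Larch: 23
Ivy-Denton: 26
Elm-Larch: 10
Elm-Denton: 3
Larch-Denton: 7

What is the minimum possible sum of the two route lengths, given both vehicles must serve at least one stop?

Try each way of splitting the stops between the two vehicles (each non-empty) and, for each split, find the best tour for each vehicle:
  {Ivy} + {Elm, Larch, Denton}: 44 + 28 = 72
  {Elm} + {Ivy, Larch, Denton}: 14 + 56 = 70
  {Ivy, Elm} + {Larch, Denton}: 58 + 22 = 80
  {Larch} + {Ivy, Elm, Denton}: 22 + 58 = 80
  {Ivy, Larch} + {Elm, Denton}: 56 + 14 = 70
  {Elm, Larch} + {Ivy, Denton}: 28 + 52 = 80
  … (7 splits in total)
Best: vehicle 1 North → Elm → North = 14; vehicle 2 North → Ivy → Larch → Denton → North = 56; combined 70.

70 min — the smallest possible combined total.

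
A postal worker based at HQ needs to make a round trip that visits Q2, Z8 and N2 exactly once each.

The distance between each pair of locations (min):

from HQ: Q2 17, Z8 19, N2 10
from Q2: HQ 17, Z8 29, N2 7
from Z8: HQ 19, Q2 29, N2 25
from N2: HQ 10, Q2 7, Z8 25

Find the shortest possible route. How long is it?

There are 3 distinct closed tours to check (reversals are equivalent).
HQ→Q2→Z8→N2→HQ: 17+29+25+10 = 81
HQ→Q2→N2→Z8→HQ: 17+7+25+19 = 68
HQ→Z8→Q2→N2→HQ: 19+29+7+10 = 65
The minimum is 65.
One optimal route: HQ → Z8 → Q2 → N2 → HQ (or its reverse).

Shortest round trip = 65 min.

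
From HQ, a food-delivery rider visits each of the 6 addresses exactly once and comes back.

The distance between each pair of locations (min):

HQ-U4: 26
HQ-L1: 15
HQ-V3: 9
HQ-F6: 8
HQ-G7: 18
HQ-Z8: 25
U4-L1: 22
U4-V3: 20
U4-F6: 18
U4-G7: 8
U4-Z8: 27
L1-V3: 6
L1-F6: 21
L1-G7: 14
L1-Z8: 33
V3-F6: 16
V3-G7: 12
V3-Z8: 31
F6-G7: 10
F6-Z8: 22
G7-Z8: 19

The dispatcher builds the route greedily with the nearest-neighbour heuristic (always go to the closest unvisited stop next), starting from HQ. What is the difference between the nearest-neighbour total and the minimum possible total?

The nearest-neighbour route is 16 min longer than optimal.

From HQ: F6=8, V3=9, L1=15, G7=18, Z8=25, U4=26 → choose F6 (8).
From F6: G7=10, V3=16, U4=18, L1=21, Z8=22 → choose G7 (10).
From G7: U4=8, V3=12, L1=14, Z8=19 → choose U4 (8).
From U4: V3=20, L1=22, Z8=27 → choose V3 (20).
From V3: L1=6, Z8=31 → choose L1 (6).
From L1: Z8=33 → choose Z8 (33).
NN route HQ → F6 → G7 → U4 → V3 → L1 → Z8 → HQ costs 110.
Optimal: HQ → V3 → L1 → U4 → G7 → Z8 → F6 → HQ costs 94 (by enumerating all 360 distinct tours).
Excess = 110 − 94 = 16.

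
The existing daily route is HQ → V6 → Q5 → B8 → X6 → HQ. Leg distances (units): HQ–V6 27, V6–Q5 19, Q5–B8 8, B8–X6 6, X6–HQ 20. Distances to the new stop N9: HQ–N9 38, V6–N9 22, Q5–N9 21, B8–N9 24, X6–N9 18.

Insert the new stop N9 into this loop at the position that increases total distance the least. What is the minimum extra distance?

+24 — insert N9 between V6 and Q5.

Insertion cost between consecutive stops i–j is d(i,N9) + d(N9,j) − d(i,j):
  between HQ and V6: 38 + 22 − 27 = 33
  between V6 and Q5: 22 + 21 − 19 = 24
  between Q5 and B8: 21 + 24 − 8 = 37
  between B8 and X6: 24 + 18 − 6 = 36
  between X6 and HQ: 18 + 38 − 20 = 36
Cheapest insertion is between V6 and Q5, adding 24.
New total = 80 + 24 = 104.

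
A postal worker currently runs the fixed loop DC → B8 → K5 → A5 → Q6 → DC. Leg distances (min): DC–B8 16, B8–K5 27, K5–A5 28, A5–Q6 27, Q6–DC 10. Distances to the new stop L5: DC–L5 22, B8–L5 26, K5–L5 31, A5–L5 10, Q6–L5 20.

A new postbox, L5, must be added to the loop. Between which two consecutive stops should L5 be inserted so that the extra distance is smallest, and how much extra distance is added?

Minimum extra distance: 3 min, inserting L5 between A5 and Q6.

Insertion cost between consecutive stops i–j is d(i,L5) + d(L5,j) − d(i,j):
  between DC and B8: 22 + 26 − 16 = 32
  between B8 and K5: 26 + 31 − 27 = 30
  between K5 and A5: 31 + 10 − 28 = 13
  between A5 and Q6: 10 + 20 − 27 = 3
  between Q6 and DC: 20 + 22 − 10 = 32
Cheapest insertion is between A5 and Q6, adding 3.
New total = 108 + 3 = 111.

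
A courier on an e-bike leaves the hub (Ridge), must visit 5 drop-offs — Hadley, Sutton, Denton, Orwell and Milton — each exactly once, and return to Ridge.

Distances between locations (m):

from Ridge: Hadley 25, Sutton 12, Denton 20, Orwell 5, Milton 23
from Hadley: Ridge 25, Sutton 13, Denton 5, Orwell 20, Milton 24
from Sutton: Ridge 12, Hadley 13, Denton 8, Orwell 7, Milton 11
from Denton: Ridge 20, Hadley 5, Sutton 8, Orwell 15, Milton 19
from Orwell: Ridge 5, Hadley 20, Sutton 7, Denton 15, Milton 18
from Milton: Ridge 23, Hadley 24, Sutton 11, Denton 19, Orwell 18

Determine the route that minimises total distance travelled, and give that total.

Ridge→Hadley→Sutton→Denton→Orwell→Milton→Ridge: 25+13+8+15+18+23 = 102
Ridge→Hadley→Sutton→Denton→Milton→Orwell→Ridge: 25+13+8+19+18+5 = 88
Ridge→Hadley→Sutton→Orwell→Denton→Milton→Ridge: 25+13+7+15+19+23 = 102
Ridge→Hadley→Sutton→Orwell→Milton→Denton→Ridge: 25+13+7+18+19+20 = 102
Ridge→Hadley→Sutton→Milton→Denton→Orwell→Ridge: 25+13+11+19+15+5 = 88
Ridge→Hadley→Sutton→Milton→Orwell→Denton→Ridge: 25+13+11+18+15+20 = 102
Ridge→Hadley→Denton→Sutton→Orwell→Milton→Ridge: 25+5+8+7+18+23 = 86
Ridge→Hadley→Denton→Sutton→Milton→Orwell→Ridge: 25+5+8+11+18+5 = 72
Ridge→Hadley→Denton→Orwell→Sutton→Milton→Ridge: 25+5+15+7+11+23 = 86
Ridge→Hadley→Denton→Orwell→Milton→Sutton→Ridge: 25+5+15+18+11+12 = 86
Ridge→Hadley→Denton→Milton→Sutton→Orwell→Ridge: 25+5+19+11+7+5 = 72
Ridge→Hadley→Denton→Milton→Orwell→Sutton→Ridge: 25+5+19+18+7+12 = 86
Ridge→Hadley→Orwell→Sutton→Denton→Milton→Ridge: 25+20+7+8+19+23 = 102
Ridge→Hadley→Orwell→Sutton→Milton→Denton→Ridge: 25+20+7+11+19+20 = 102
… (46 more)
The minimum is 72.
One optimal route: Ridge → Hadley → Denton → Sutton → Milton → Orwell → Ridge (or its reverse).

Minimum total distance: 72 m.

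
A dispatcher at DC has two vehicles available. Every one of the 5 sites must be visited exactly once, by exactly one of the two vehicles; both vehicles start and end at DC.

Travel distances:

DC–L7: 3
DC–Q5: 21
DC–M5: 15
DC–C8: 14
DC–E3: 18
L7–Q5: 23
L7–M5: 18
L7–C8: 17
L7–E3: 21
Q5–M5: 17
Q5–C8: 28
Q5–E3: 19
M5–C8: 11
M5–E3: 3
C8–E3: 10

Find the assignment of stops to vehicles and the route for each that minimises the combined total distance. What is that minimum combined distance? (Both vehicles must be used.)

Try each way of splitting the stops between the two vehicles (each non-empty) and, for each split, find the best tour for each vehicle:
  {L7} + {Q5, M5, C8, E3}: 6 + 65 = 71
  {Q5} + {L7, M5, C8, E3}: 42 + 48 = 90
  {L7, Q5} + {M5, C8, E3}: 47 + 42 = 89
  {M5} + {L7, Q5, C8, E3}: 30 + 69 = 99
  {L7, M5} + {Q5, C8, E3}: 36 + 64 = 100
  {Q5, M5} + {L7, C8, E3}: 53 + 48 = 101
  … (15 splits in total)
Best: vehicle 1 DC → L7 → DC = 6; vehicle 2 DC → Q5 → M5 → E3 → C8 → DC = 65; combined 71.

71 — the smallest possible combined total.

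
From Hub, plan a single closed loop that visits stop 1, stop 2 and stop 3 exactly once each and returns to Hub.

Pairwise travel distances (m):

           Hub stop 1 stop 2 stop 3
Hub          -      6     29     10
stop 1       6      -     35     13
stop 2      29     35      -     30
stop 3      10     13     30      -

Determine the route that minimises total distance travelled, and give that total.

Hub-stop 1-stop 2-stop 3-Hub: 6+35+30+10 = 81
Hub-stop 1-stop 3-stop 2-Hub: 6+13+30+29 = 78
Hub-stop 2-stop 1-stop 3-Hub: 29+35+13+10 = 87
The minimum is 78.
One optimal route: Hub → stop 1 → stop 3 → stop 2 → Hub (or its reverse).

Minimum total distance: 78 m.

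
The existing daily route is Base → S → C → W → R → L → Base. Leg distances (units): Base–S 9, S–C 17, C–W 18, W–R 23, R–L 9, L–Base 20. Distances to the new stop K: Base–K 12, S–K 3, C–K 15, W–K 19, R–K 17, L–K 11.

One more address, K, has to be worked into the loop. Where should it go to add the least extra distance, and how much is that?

Minimum extra distance: 1, inserting K between S and C.

Insertion cost between consecutive stops i–j is d(i,K) + d(K,j) − d(i,j):
  between Base and S: 12 + 3 − 9 = 6
  between S and C: 3 + 15 − 17 = 1
  between C and W: 15 + 19 − 18 = 16
  between W and R: 19 + 17 − 23 = 13
  between R and L: 17 + 11 − 9 = 19
  between L and Base: 11 + 12 − 20 = 3
Cheapest insertion is between S and C, adding 1.
New total = 96 + 1 = 97.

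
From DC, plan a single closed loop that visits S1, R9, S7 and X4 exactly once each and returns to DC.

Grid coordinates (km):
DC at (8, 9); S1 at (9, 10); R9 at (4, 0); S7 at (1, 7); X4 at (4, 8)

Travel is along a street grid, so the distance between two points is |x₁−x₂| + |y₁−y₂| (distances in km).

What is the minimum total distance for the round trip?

Shortest round trip = 36 km.

There are 12 distinct closed tours to check (reversals are equivalent).
DC→S1→R9→S7→X4→DC: 2+15+10+4+5 = 36
DC→S1→R9→X4→S7→DC: 2+15+8+4+9 = 38
DC→S1→S7→R9→X4→DC: 2+11+10+8+5 = 36
DC→S1→S7→X4→R9→DC: 2+11+4+8+13 = 38
DC→S1→X4→R9→S7→DC: 2+7+8+10+9 = 36
DC→S1→X4→S7→R9→DC: 2+7+4+10+13 = 36
DC→R9→S1→S7→X4→DC: 13+15+11+4+5 = 48
DC→R9→S1→X4→S7→DC: 13+15+7+4+9 = 48
DC→R9→S7→S1→X4→DC: 13+10+11+7+5 = 46
DC→R9→X4→S1→S7→DC: 13+8+7+11+9 = 48
DC→S7→S1→R9→X4→DC: 9+11+15+8+5 = 48
DC→S7→R9→S1→X4→DC: 9+10+15+7+5 = 46
The minimum is 36.
One optimal route: DC → S1 → R9 → S7 → X4 → DC (or its reverse).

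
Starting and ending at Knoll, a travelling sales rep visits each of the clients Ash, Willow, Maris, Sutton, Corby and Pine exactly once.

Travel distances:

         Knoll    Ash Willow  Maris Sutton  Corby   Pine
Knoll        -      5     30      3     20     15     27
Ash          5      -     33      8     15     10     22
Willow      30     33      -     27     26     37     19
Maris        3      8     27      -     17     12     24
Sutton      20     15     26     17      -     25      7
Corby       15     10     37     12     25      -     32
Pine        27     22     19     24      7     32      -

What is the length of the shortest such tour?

96 — the shortest possible round trip.

With 6 stops there are 6!/2 = 360 distinct round trips (a route and its reverse cost the same).
Knoll → Ash → Willow → Maris → Sutton → Corby → Pine → Knoll: 5+33+27+17+25+32+27 = 166
Knoll → Ash → Willow → Maris → Sutton → Pine → Corby → Knoll: 5+33+27+17+7+32+15 = 136
Knoll → Ash → Willow → Maris → Corby → Sutton → Pine → Knoll: 5+33+27+12+25+7+27 = 136
Knoll → Ash → Willow → Maris → Corby → Pine → Sutton → Knoll: 5+33+27+12+32+7+20 = 136
Knoll → Ash → Willow → Maris → Pine → Sutton → Corby → Knoll: 5+33+27+24+7+25+15 = 136
Knoll → Ash → Willow → Maris → Pine → Corby → Sutton → Knoll: 5+33+27+24+32+25+20 = 166
Knoll → Ash → Willow → Sutton → Maris → Corby → Pine → Knoll: 5+33+26+17+12+32+27 = 152
Knoll → Ash → Willow → Sutton → Maris → Pine → Corby → Knoll: 5+33+26+17+24+32+15 = 152
… (352 more)
Knoll → Ash → Corby → Sutton → Pine → Willow → Maris → Knoll: 5+10+25+7+19+27+3 = 96  ← best
The minimum is 96.
One optimal route: Knoll → Ash → Corby → Sutton → Pine → Willow → Maris → Knoll (or its reverse).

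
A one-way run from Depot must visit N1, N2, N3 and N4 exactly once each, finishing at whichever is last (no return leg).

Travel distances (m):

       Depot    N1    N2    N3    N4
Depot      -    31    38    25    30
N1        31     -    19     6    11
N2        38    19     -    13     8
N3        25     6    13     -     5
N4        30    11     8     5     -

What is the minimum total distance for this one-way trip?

There are 4! = 24 possible orderings.
Depot→N1→N2→N3→N4: 31+19+13+5 = 68
Depot→N1→N2→N4→N3: 31+19+8+5 = 63
Depot→N1→N3→N2→N4: 31+6+13+8 = 58
Depot→N1→N3→N4→N2: 31+6+5+8 = 50
Depot→N1→N4→N2→N3: 31+11+8+13 = 63
Depot→N1→N4→N3→N2: 31+11+5+13 = 60
Depot→N2→N1→N3→N4: 38+19+6+5 = 68
Depot→N2→N1→N4→N3: 38+19+11+5 = 73
Depot→N2→N3→N1→N4: 38+13+6+11 = 68
Depot→N2→N3→N4→N1: 38+13+5+11 = 67
Depot→N2→N4→N1→N3: 38+8+11+6 = 63
Depot→N2→N4→N3→N1: 38+8+5+6 = 57
Depot→N3→N1→N2→N4: 25+6+19+8 = 58
Depot→N3→N1→N4→N2: 25+6+11+8 = 50
… (10 more)
The minimum is 50.
One shortest path: Depot → N1 → N3 → N4 → N2.

Minimum one-way distance = 50 m.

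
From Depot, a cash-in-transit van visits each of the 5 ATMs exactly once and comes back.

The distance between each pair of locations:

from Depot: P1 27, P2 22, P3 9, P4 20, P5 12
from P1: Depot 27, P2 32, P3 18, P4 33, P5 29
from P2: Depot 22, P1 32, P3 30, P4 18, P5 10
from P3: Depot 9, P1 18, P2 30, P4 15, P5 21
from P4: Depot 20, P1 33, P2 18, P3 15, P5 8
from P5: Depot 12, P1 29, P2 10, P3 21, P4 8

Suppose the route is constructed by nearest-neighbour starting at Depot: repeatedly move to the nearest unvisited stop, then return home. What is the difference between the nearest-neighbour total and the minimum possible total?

The nearest-neighbour route is 4 longer than optimal.

Depot: P3=9, P5=12, P4=20, P2=22, P1=27 ⇒ P3
P3: P4=15, P1=18, P5=21, P2=30 ⇒ P4
P4: P5=8, P2=18, P1=33 ⇒ P5
P5: P2=10, P1=29 ⇒ P2
P2: P1=32 ⇒ P1
NN route Depot → P3 → P4 → P5 → P2 → P1 → Depot costs 101.
Optimal: Depot → P3 → P1 → P2 → P4 → P5 → Depot costs 97 (by enumerating all 60 distinct tours).
Excess = 101 − 97 = 4.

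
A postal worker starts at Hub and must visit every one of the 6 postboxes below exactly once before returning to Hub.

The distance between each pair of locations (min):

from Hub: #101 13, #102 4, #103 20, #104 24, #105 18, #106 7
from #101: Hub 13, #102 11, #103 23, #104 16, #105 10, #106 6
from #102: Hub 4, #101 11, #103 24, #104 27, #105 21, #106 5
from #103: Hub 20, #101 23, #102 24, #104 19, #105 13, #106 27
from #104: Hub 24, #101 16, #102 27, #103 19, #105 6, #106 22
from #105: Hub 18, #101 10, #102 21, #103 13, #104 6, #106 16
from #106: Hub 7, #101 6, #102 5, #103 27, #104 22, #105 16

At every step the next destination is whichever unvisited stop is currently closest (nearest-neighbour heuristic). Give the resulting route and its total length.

Total distance 70 min via the nearest-neighbour route Hub → #102 → #106 → #101 → #105 → #104 → #103 → Hub.

At Hub the remaining stops are #102 4, #106 7, #101 13, #105 18, #103 20, #104 24; go to #102.
At #102 the remaining stops are #106 5, #101 11, #105 21, #103 24, #104 27; go to #106.
At #106 the remaining stops are #101 6, #105 16, #104 22, #103 27; go to #101.
At #101 the remaining stops are #105 10, #104 16, #103 23; go to #105.
At #105 the remaining stops are #104 6, #103 13; go to #104.
At #104 the remaining stops are #103 19; go to #103.
Return #103→Hub: 20.
Total = 4 + 5 + 6 + 10 + 6 + 19 + 20 = 70.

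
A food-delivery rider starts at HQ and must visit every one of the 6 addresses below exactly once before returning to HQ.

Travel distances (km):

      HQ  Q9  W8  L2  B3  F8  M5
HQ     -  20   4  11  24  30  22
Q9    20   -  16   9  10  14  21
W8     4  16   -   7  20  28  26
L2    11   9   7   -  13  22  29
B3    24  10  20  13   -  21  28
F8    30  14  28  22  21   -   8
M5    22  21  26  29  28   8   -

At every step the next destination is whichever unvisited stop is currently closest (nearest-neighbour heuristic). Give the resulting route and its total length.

At HQ the remaining stops are W8 4, L2 11, Q9 20, M5 22, B3 24, F8 30; go to W8.
At W8 the remaining stops are L2 7, Q9 16, B3 20, M5 26, F8 28; go to L2.
At L2 the remaining stops are Q9 9, B3 13, F8 22, M5 29; go to Q9.
At Q9 the remaining stops are B3 10, F8 14, M5 21; go to B3.
At B3 the remaining stops are F8 21, M5 28; go to F8.
At F8 the remaining stops are M5 8; go to M5.
Return M5→HQ: 22.
Total = 4 + 7 + 9 + 10 + 21 + 8 + 22 = 81.

Nearest-neighbour total = 81 km; route HQ → W8 → L2 → Q9 → B3 → F8 → M5 → HQ.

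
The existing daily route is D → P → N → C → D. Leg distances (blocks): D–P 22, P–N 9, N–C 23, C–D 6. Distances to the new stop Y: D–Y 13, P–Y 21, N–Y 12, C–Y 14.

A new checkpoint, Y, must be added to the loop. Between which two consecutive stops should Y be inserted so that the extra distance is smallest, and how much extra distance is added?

Minimum extra distance: 3 blocks, inserting Y between N and C.

Insertion cost between consecutive stops i–j is d(i,Y) + d(Y,j) − d(i,j):
  between D and P: 13 + 21 − 22 = 12
  between P and N: 21 + 12 − 9 = 24
  between N and C: 12 + 14 − 23 = 3
  between C and D: 14 + 13 − 6 = 21
Cheapest insertion is between N and C, adding 3.
New total = 60 + 3 = 63.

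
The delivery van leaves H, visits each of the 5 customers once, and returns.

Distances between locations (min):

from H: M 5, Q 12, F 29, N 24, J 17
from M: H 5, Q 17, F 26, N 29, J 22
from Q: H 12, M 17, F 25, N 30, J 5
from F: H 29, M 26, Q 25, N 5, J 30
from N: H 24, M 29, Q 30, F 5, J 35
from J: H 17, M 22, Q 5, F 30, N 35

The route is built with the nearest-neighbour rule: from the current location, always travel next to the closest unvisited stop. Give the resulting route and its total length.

86 min along H → M → Q → J → F → N → H.

At H the remaining stops are M 5, Q 12, J 17, N 24, F 29; go to M.
At M the remaining stops are Q 17, J 22, F 26, N 29; go to Q.
At Q the remaining stops are J 5, F 25, N 30; go to J.
At J the remaining stops are F 30, N 35; go to F.
At F the remaining stops are N 5; go to N.
Return N→H: 24.
Total = 5 + 17 + 5 + 30 + 5 + 24 = 86.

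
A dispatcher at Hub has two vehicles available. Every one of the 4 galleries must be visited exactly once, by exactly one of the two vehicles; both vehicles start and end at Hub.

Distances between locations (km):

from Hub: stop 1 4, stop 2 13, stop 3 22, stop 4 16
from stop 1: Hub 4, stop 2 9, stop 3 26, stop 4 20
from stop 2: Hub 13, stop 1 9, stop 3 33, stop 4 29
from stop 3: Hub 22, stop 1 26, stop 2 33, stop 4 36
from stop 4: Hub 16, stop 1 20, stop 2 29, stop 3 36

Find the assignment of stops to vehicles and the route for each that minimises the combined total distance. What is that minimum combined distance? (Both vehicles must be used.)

100 km — the smallest possible combined total.

Check every non-empty split of the stops between the two vehicles; for each half take its own optimal tour:
  {stop 1} + {stop 2, stop 3, stop 4}: 8 + 98 = 106
  {stop 2} + {stop 1, stop 3, stop 4}: 26 + 82 = 108
  {stop 1, stop 2} + {stop 3, stop 4}: 26 + 74 = 100
  {stop 3} + {stop 1, stop 2, stop 4}: 44 + 58 = 102
  {stop 1, stop 3} + {stop 2, stop 4}: 52 + 58 = 110
  {stop 2, stop 3} + {stop 1, stop 4}: 68 + 40 = 108
  … (7 splits in total)
Best: vehicle 1 Hub → stop 1 → stop 2 → Hub = 26; vehicle 2 Hub → stop 3 → stop 4 → Hub = 74; combined 100.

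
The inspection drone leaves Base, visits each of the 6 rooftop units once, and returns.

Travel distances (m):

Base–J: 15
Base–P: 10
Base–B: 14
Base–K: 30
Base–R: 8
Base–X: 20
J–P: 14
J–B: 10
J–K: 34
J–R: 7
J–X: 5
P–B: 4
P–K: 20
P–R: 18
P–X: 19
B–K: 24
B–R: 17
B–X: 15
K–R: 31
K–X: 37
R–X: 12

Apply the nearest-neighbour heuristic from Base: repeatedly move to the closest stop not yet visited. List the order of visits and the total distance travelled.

Nearest-neighbour total = 89 m; route Base → R → J → X → B → P → K → Base.

At Base the remaining stops are R 8, P 10, B 14, J 15, X 20, K 30; go to R.
At R the remaining stops are J 7, X 12, B 17, P 18, K 31; go to J.
At J the remaining stops are X 5, B 10, P 14, K 34; go to X.
At X the remaining stops are B 15, P 19, K 37; go to B.
At B the remaining stops are P 4, K 24; go to P.
At P the remaining stops are K 20; go to K.
Return K→Base: 30.
Total = 8 + 7 + 5 + 15 + 4 + 20 + 30 = 89.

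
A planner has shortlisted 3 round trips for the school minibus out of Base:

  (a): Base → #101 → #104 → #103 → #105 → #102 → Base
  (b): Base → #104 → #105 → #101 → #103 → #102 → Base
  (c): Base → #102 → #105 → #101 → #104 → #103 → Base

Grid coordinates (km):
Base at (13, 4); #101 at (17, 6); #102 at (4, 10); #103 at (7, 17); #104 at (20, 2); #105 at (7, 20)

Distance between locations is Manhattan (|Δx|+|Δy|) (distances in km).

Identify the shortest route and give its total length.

(a): 6 + 7 + 28 + 3 + 13 + 15 = 72
(b): 9 + 31 + 24 + 21 + 10 + 15 = 110
(c): 15 + 13 + 24 + 7 + 28 + 19 = 106

72 km — (a) is the shortest.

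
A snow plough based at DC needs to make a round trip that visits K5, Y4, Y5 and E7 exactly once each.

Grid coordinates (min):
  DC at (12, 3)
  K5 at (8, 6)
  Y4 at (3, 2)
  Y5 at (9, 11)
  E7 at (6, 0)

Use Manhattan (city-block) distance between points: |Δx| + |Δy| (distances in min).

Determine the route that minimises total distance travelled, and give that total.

DC-K5-Y4-Y5-E7-DC: 7+9+15+14+9 = 54
DC-K5-Y4-E7-Y5-DC: 7+9+5+14+11 = 46
DC-K5-Y5-Y4-E7-DC: 7+6+15+5+9 = 42
DC-K5-Y5-E7-Y4-DC: 7+6+14+5+10 = 42
DC-K5-E7-Y4-Y5-DC: 7+8+5+15+11 = 46
DC-K5-E7-Y5-Y4-DC: 7+8+14+15+10 = 54
DC-Y4-K5-Y5-E7-DC: 10+9+6+14+9 = 48
DC-Y4-K5-E7-Y5-DC: 10+9+8+14+11 = 52
DC-Y4-Y5-K5-E7-DC: 10+15+6+8+9 = 48
DC-Y4-E7-K5-Y5-DC: 10+5+8+6+11 = 40
DC-Y5-K5-Y4-E7-DC: 11+6+9+5+9 = 40
DC-Y5-Y4-K5-E7-DC: 11+15+9+8+9 = 52
The minimum is 40.
One optimal route: DC → Y4 → E7 → K5 → Y5 → DC (or its reverse).

40 min — the shortest possible round trip.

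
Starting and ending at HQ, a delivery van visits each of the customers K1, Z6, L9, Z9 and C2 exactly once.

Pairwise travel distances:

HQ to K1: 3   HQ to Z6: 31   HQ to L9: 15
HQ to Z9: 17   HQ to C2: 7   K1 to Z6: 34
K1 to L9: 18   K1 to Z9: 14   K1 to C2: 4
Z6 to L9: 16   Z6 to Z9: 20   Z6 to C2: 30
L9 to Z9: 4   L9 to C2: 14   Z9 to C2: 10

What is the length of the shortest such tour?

Minimum total distance: 68.

HQ → K1 → Z6 → L9 → Z9 → C2 → HQ: 3+34+16+4+10+7 = 74
HQ → K1 → Z6 → L9 → C2 → Z9 → HQ: 3+34+16+14+10+17 = 94
HQ → K1 → Z6 → Z9 → L9 → C2 → HQ: 3+34+20+4+14+7 = 82
HQ → K1 → Z6 → Z9 → C2 → L9 → HQ: 3+34+20+10+14+15 = 96
HQ → K1 → Z6 → C2 → L9 → Z9 → HQ: 3+34+30+14+4+17 = 102
HQ → K1 → Z6 → C2 → Z9 → L9 → HQ: 3+34+30+10+4+15 = 96
HQ → K1 → L9 → Z6 → Z9 → C2 → HQ: 3+18+16+20+10+7 = 74
HQ → K1 → L9 → Z6 → C2 → Z9 → HQ: 3+18+16+30+10+17 = 94
HQ → K1 → L9 → Z9 → Z6 → C2 → HQ: 3+18+4+20+30+7 = 82
HQ → K1 → L9 → Z9 → C2 → Z6 → HQ: 3+18+4+10+30+31 = 96
HQ → K1 → L9 → C2 → Z6 → Z9 → HQ: 3+18+14+30+20+17 = 102
HQ → K1 → L9 → C2 → Z9 → Z6 → HQ: 3+18+14+10+20+31 = 96
HQ → K1 → Z9 → Z6 → L9 → C2 → HQ: 3+14+20+16+14+7 = 74
HQ → K1 → Z9 → Z6 → C2 → L9 → HQ: 3+14+20+30+14+15 = 96
… (46 more)
HQ → K1 → C2 → Z9 → Z6 → L9 → HQ: 3+4+10+20+16+15 = 68  ← best
The minimum is 68.
One optimal route: HQ → K1 → C2 → Z9 → Z6 → L9 → HQ (or its reverse).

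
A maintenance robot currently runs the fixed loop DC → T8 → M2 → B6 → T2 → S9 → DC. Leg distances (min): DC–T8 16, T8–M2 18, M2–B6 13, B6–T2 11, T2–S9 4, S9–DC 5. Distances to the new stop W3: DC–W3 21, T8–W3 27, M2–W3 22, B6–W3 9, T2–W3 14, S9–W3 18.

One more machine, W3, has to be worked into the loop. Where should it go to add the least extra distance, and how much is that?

Insertion cost between consecutive stops i–j is d(i,W3) + d(W3,j) − d(i,j):
  between DC and T8: 21 + 27 − 16 = 32
  between T8 and M2: 27 + 22 − 18 = 31
  between M2 and B6: 22 + 9 − 13 = 18
  between B6 and T2: 9 + 14 − 11 = 12
  between T2 and S9: 14 + 18 − 4 = 28
  between S9 and DC: 18 + 21 − 5 = 34
Cheapest insertion is between B6 and T2, adding 12.
New total = 67 + 12 = 79.

Minimum extra distance: 12 min, inserting W3 between B6 and T2.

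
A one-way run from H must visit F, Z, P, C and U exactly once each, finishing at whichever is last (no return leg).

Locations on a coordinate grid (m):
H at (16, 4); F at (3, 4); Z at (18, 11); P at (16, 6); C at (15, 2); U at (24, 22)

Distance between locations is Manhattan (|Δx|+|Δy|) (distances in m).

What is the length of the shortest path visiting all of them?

There are 5! = 120 possible orderings.
H - F - Z - P - C - U: 13+22+7+5+29 = 76
H - F - Z - P - U - C: 13+22+7+24+29 = 95
H - F - Z - C - P - U: 13+22+12+5+24 = 76
H - F - Z - C - U - P: 13+22+12+29+24 = 100
H - F - Z - U - P - C: 13+22+17+24+5 = 81
H - F - Z - U - C - P: 13+22+17+29+5 = 86
H - F - P - Z - C - U: 13+15+7+12+29 = 76
H - F - P - Z - U - C: 13+15+7+17+29 = 81
H - F - P - C - Z - U: 13+15+5+12+17 = 62
H - F - P - C - U - Z: 13+15+5+29+17 = 79
H - F - P - U - Z - C: 13+15+24+17+12 = 81
H - F - P - U - C - Z: 13+15+24+29+12 = 93
H - F - C - Z - P - U: 13+14+12+7+24 = 70
H - F - C - Z - U - P: 13+14+12+17+24 = 80
… (106 more)
H - F - C - P - Z - U: 13+14+5+7+17 = 56  ← best
The minimum is 56.
One shortest path: H → F → C → P → Z → U.

56 m — the minimum one-way total.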